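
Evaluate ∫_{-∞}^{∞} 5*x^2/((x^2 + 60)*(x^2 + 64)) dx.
Let f(z) = 5*z^2/((z^2 + 60)*(z^2 + 64)). The denominator has no real zeros and deg Q - deg P = 2 ≥ 2, so the integral of f over the upper semicircle |z| = R tends to 0 as R → ∞. Closing the contour in the upper half-plane,
  ∫_{-∞}^{∞} f(x) dx = 2πi · Σ Res(f, z_k)  over the poles with Im z_k > 0.

Zeros of the denominator: z^2 + 64 = 0 gives z = ±8*I; z^2 + 60 = 0 gives z = ±2*sqrt(15)*I.
Upper half-plane: z = 8*I, z = 2*sqrt(15)*I (simple).

Each pole is a simple zero of Q(z) = z^4 + 124*z^2 + 3840, so Res(f, z₀) = P(z₀)/Q'(z₀) with P(z) = 5*z^2, Q'(z) = 4*z^3 + 248*z:
  Res(f, 8*I) = (-320)/(-64*I) = -5*I
  Res(f, 2*sqrt(15)*I) = (-300)/(16*sqrt(15)*I) = 5*sqrt(15)*I/4

Sum of residues: 5*I*(-4 + sqrt(15))/4
∫_{-∞}^{∞} f(x) dx = 2πi · (5*I*(-4 + sqrt(15))/4) = 5*pi*(4 - sqrt(15))/2

Final answer: 5*pi*(4 - sqrt(15))/2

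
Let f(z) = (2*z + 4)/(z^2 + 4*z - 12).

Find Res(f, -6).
1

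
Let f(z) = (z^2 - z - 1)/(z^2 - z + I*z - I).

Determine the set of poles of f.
{-I, 1}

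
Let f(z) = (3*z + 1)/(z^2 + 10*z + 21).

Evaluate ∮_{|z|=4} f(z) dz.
-4*I*pi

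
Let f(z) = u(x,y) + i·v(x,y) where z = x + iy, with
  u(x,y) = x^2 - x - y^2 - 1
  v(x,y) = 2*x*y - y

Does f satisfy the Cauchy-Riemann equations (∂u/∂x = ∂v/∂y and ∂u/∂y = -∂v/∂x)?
∂u/∂x = 2*x - 1
∂v/∂y = 2*x - 1
∂u/∂y = -2*y
∂v/∂x = 2*y
∂u/∂x = ∂v/∂y and ∂u/∂y = -∂v/∂x hold identically; f is analytic.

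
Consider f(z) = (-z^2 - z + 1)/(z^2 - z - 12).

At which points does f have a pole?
The singularities of f are the zeros of the denominator. Factoring,
  z^2 - z - 12 = (z + 3)*(z - 4)
so the candidates are z = -3, z = 4.

Check the numerator P(z) = -z^2 - z + 1 at each one:
  P(-3) = -5 ≠ 0, so z = -3 is a (simple) pole.
  P(4) = -19 ≠ 0, so z = 4 is a (simple) pole.

Poles of f: {-3, 4}

Final answer: {-3, 4}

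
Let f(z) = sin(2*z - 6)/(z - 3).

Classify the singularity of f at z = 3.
removable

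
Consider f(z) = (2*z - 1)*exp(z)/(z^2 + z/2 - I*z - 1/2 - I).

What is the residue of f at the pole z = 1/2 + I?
(8/13 + 12*I/13)*exp(1/2 + I)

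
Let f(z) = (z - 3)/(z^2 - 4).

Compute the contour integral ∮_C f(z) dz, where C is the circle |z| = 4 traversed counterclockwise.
2*I*pi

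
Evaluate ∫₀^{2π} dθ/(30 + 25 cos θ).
2*sqrt(11)*pi/55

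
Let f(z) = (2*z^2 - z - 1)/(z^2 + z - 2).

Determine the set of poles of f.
The singularities of f are the zeros of the denominator. Factoring,
  z^2 + z - 2 = (z + 2)*(z - 1)
so the candidates are z = -2, z = 1.

Check the numerator P(z) = 2*z^2 - z - 1 at each one:
  P(-2) = 9 ≠ 0, so z = -2 is a (simple) pole.
  P(1) = 0, so the factor (z - 1) cancels and z = 1 is only a removable singularity, not a pole.

Poles of f: {-2}

Final answer: {-2}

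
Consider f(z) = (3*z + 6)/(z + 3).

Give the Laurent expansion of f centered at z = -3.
-3/(z + 3) + 3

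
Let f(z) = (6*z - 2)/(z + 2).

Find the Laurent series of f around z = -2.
-14/(z + 2) + 6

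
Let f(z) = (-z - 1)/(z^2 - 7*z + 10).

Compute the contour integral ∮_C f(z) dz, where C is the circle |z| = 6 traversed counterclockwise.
By the residue theorem, ∮_C f(z) dz = 2πi · (sum of the residues of f at the poles inside |z| = 6).

The denominator factors as (z - 5)*(z - 2), so the singularities of f are simple poles at z = 5, z = 2.
  |5|² = 25 < 36 = 6², so this pole is inside the contour.
  |2|² = 4 < 36 = 6², so this pole is inside the contour.

With P(z) = -z - 1 and Q(z) = z^2 - 7*z + 10, each pole is simple, so Res(f, z₀) = P(z₀)/Q'(z₀) with Q'(z) = 2*z - 7.
  Res(f, 5) = P(5)/Q'(5) = (-6)/(3) = -2
  Res(f, 2) = P(2)/Q'(2) = (-3)/(-3) = 1

Sum of residues inside C: -1
∮_C f(z) dz = 2πi · (-1) = -2*I*pi

Final answer: -2*I*pi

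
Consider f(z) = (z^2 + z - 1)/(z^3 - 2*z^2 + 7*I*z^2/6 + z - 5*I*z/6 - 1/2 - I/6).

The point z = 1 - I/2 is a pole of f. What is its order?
Factor the denominator:
  z^3 - 2*z^2 + 7*I*z^2/6 + z - 5*I*z/6 - 1/2 - I/6 = (z - 1 + I/2)*(z - 1 + I)*(z - I/3)

The numerator P(z) = z^2 + z - 1 has P(1 - I/2) = 3/4 - 3*I/2 ≠ 0, so no factor of (z - 1 + I/2) cancels.
Near z = 1 - I/2 we can therefore write f(z) = g(z)/(z - 1 + I/2) with g analytic at 1 - I/2 and g(1 - I/2) ≠ 0 (g is the numerator divided by the remaining denominator factors).

Hence z = 1 - I/2 is a pole of order 1.

Final answer: 1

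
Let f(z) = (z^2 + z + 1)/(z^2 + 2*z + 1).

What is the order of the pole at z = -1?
Factor the denominator:
  z^2 + 2*z + 1 = (z + 1)^2

The numerator P(z) = z^2 + z + 1 has P(-1) = 1 ≠ 0, so no factor of (z + 1) cancels.
Near z = -1 we can therefore write f(z) = g(z)/(z + 1)^2 with g analytic at -1 and g(-1) ≠ 0 (g is just the numerator).

Hence z = -1 is a pole of order 2.

Final answer: 2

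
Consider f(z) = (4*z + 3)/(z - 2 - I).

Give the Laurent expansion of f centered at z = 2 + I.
Put w = z - (2 + I), i.e. z = w + 2 + I. The denominator is w, so it suffices to rewrite the numerator in powers of w.

P(z) = 4*z + 3
P(w + 2 + I) = 11 + 4*I + 4*w

Dividing each term by w:
  f = (11 + 4*I)/w + 4

Substituting back w = z - 2 - I:
  f(z) = (11 + 4*I)/(z - 2 - I) + 4

The series is finite because the numerator is a polynomial; the negative powers form the principal part, and the coefficient of 1/(z - 2 - I) gives Res(f, 2 + I) = 11 + 4*I.

Final answer: (11 + 4*I)/(z - 2 - I) + 4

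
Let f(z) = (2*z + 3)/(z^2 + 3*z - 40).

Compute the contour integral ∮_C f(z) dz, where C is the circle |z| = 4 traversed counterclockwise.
0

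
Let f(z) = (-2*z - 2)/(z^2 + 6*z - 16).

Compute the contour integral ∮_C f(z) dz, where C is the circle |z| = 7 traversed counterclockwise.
-6*I*pi/5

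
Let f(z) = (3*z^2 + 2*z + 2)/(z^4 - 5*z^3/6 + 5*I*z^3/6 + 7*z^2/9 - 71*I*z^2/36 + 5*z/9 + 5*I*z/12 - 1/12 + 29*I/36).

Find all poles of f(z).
The singularities of f are the zeros of the denominator. Factoring,
  z^4 - 5*z^3/6 + 5*I*z^3/6 + 7*z^2/9 - 71*I*z^2/36 + 5*z/9 + 5*I*z/12 - 1/12 + 29*I/36 = (z + 1/3 + 3*I/2)*(z + 1/2)*(z - 2/3 + I/3)*(z - 1 - I)
so the candidates are z = -1/3 - 3*I/2, z = -1/2, z = 2/3 - I/3, z = 1 + I.

Check the numerator P(z) = 3*z^2 + 2*z + 2 at each one:
  P(-1/3 - 3*I/2) = -61/12 ≠ 0, so z = -1/3 - 3*I/2 is a (simple) pole.
  P(-1/2) = 7/4 ≠ 0, so z = -1/2 is a (simple) pole.
  P(2/3 - I/3) = 13/3 - 2*I ≠ 0, so z = 2/3 - I/3 is a (simple) pole.
  P(1 + I) = 4 + 8*I ≠ 0, so z = 1 + I is a (simple) pole.

Poles of f: {-1/2, -1/3 - 3*I/2, 2/3 - I/3, 1 + I}

Final answer: {-1/2, -1/3 - 3*I/2, 2/3 - I/3, 1 + I}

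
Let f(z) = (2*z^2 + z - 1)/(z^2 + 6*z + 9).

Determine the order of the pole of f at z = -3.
Factor the denominator:
  z^2 + 6*z + 9 = (z + 3)^2

The numerator P(z) = 2*z^2 + z - 1 has P(-3) = 14 ≠ 0, so no factor of (z + 3) cancels.
Near z = -3 we can therefore write f(z) = g(z)/(z + 3)^2 with g analytic at -3 and g(-3) ≠ 0 (g is just the numerator).

Hence z = -3 is a pole of order 2.

Final answer: 2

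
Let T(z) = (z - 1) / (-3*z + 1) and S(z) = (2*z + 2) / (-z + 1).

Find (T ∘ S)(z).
(-3*z - 1)/(7*z + 5)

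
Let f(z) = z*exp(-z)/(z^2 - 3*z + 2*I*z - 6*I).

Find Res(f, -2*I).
Write f(z) = P(z)/Q(z) with P(z) = z*exp(-z) and Q(z) = z^2 - 3*z + 2*I*z - 6*I.
The denominator factors as Q(z) = (z + 2*I)*(z - 3), so z = -2*I is a simple zero of Q and P is analytic there; z = -2*I is therefore a simple pole and
  Res(f, z₀) = P(z₀)/Q'(z₀).

Q'(z) = 2*z - 3 + 2*I, so Q'(-2*I) = -3 - 2*I.
P(-2*I) = -2*I*exp(2*I).

Res(f, -2*I) = (-2*I*exp(2*I))/(-3 - 2*I) = (4/13 + 6*I/13)*exp(2*I)

Final answer: (4/13 + 6*I/13)*exp(2*I)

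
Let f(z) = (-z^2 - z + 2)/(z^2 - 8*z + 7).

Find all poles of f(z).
The singularities of f are the zeros of the denominator. Factoring,
  z^2 - 8*z + 7 = (z - 7)*(z - 1)
so the candidates are z = 7, z = 1.

Check the numerator P(z) = -z^2 - z + 2 at each one:
  P(7) = -54 ≠ 0, so z = 7 is a (simple) pole.
  P(1) = 0, so the factor (z - 1) cancels and z = 1 is only a removable singularity, not a pole.

Poles of f: {7}

Final answer: {7}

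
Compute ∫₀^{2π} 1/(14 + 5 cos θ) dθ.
2*sqrt(19)*pi/57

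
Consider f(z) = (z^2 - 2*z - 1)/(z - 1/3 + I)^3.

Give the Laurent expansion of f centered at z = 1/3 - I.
Put w = z - (1/3 - I), i.e. z = w + 1/3 - I. The denominator is w^3, so it suffices to rewrite the numerator in powers of w.

P(z) = z^2 - 2*z - 1
P(w + 1/3 - I) = -23/9 + 4*I/3 + (-4/3 - 2*I)*w + w^2

Dividing each term by w^3:
  f = (-23/9 + 4*I/3)/w^3 + (-4/3 - 2*I)/w^2 + 1/w

Substituting back w = z - 1/3 + I:
  f(z) = (-23/9 + 4*I/3)/(z - 1/3 + I)^3 + (-4/3 - 2*I)/(z - 1/3 + I)^2 + 1/(z - 1/3 + I)

The series is finite because the numerator is a polynomial; the negative powers form the principal part, and the coefficient of 1/(z - 1/3 + I) gives Res(f, 1/3 - I) = 1.

Final answer: (-23/9 + 4*I/3)/(z - 1/3 + I)^3 + (-4/3 - 2*I)/(z - 1/3 + I)^2 + 1/(z - 1/3 + I)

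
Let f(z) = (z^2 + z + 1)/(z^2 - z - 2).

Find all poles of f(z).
{-1, 2}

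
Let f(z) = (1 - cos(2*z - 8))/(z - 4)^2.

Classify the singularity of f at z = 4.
Let u = z - 4. The argument of cos is 2*z - 8 = 2u, so
  f = (1 - cos(2u))/u^2 = ((2u)^2/2 - (2u)^4/24 + ...)/u^2 = 2 - (2/3)*u^2 + ...
The Laurent expansion about u = 0 has no negative powers; equivalently lim_{z→4} f(z) = 2 exists and is finite.
So the singularity is removable.

Final answer: removable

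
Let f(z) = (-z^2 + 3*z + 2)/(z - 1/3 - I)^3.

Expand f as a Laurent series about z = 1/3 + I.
(35/9 + 7*I/3)/(z - 1/3 - I)^3 + (7/3 - 2*I)/(z - 1/3 - I)^2 - 1/(z - 1/3 - I)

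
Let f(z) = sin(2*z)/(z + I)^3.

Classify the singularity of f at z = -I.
pole of order 3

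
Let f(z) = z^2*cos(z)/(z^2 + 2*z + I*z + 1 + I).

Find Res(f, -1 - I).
-2*cos(1 + I)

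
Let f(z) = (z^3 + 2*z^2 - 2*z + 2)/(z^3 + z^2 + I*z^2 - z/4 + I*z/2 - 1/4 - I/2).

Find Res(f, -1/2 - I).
Write f(z) = P(z)/Q(z) with P(z) = z^3 + 2*z^2 - 2*z + 2 and Q(z) = z^3 + z^2 + I*z^2 - z/4 + I*z/2 - 1/4 - I/2.
The denominator factors as Q(z) = (z + 1/2 + I)*(z - 1/2)*(z + 1), so z = -1/2 - I is a simple zero of Q and P is analytic there; z = -1/2 - I is therefore a simple pole and
  Res(f, z₀) = P(z₀)/Q'(z₀).

Q'(z) = 3*z^2 + 2*z + 2*I*z - 1/4 + I/2, so Q'(-1/2 - I) = -3/2 + I/2.
P(-1/2 - I) = 23/8 + 17*I/4.

Res(f, -1/2 - I) = (23/8 + 17*I/4)/(-3/2 + I/2) = -7/8 - 25*I/8

Final answer: -7/8 - 25*I/8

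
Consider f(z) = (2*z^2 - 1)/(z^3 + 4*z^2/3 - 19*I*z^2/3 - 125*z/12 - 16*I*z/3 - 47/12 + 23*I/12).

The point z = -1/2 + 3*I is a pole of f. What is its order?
Factor the denominator:
  z^3 + 4*z^2/3 - 19*I*z^2/3 - 125*z/12 - 16*I*z/3 - 47/12 + 23*I/12 = (z + 1/2 - 3*I)^2*(z + 1/3 - I/3)

The numerator P(z) = 2*z^2 - 1 has P(-1/2 + 3*I) = -37/2 - 6*I ≠ 0, so no factor of (z + 1/2 - 3*I) cancels.
Near z = -1/2 + 3*I we can therefore write f(z) = g(z)/(z + 1/2 - 3*I)^2 with g analytic at -1/2 + 3*I and g(-1/2 + 3*I) ≠ 0 (g is the numerator divided by the remaining denominator factors).

Hence z = -1/2 + 3*I is a pole of order 2.

Final answer: 2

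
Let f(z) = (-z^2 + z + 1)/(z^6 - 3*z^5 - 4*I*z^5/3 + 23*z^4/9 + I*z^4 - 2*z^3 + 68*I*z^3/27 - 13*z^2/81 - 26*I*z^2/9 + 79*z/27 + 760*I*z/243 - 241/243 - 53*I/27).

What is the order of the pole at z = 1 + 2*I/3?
4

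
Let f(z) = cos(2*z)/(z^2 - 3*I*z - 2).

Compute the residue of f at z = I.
Write f(z) = P(z)/Q(z) with P(z) = cos(2*z) and Q(z) = z^2 - 3*I*z - 2.
The denominator factors as Q(z) = (z - 2*I)*(z - I), so z = I is a simple zero of Q and P is analytic there; z = I is therefore a simple pole and
  Res(f, z₀) = P(z₀)/Q'(z₀).

Q'(z) = 2*z - 3*I, so Q'(I) = -I.
P(I) = cosh(2).

Res(f, I) = (cosh(2))/(-I) = I*cosh(2)

Final answer: I*cosh(2)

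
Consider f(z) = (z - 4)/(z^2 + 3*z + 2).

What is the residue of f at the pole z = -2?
Write f(z) = P(z)/Q(z) with P(z) = z - 4 and Q(z) = z^2 + 3*z + 2.
The denominator factors as Q(z) = (z + 1)*(z + 2), so z = -2 is a simple zero of Q and P is analytic there; z = -2 is therefore a simple pole and
  Res(f, z₀) = P(z₀)/Q'(z₀).

Q'(z) = 2*z + 3, so Q'(-2) = -1.
P(-2) = -6.

Res(f, -2) = (-6)/(-1) = 6

Final answer: 6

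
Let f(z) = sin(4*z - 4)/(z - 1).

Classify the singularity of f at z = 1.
Let u = z - 1. The argument of sin is 4*z - 4 = 4u, so
  f = sin(4u)/u = ((4u) - (4u)^3/6 + ...)/u = 4 - (32/3)*u^2 + ...
The Laurent expansion about u = 0 has no negative powers; equivalently lim_{z→1} f(z) = 4 exists and is finite.
So the singularity is removable.

Final answer: removable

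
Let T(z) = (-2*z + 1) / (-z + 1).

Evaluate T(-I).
Substitute z = -I:
  numerator:   -2*(-I) + 1 = 1 + 2*I
  denominator: -(-I) + 1 = 1 + I
T(-I) = (1 + 2*I)/(1 + I); multiplying numerator and denominator by the conjugate 1 - I gives (3 + I)/2 = 3/2 + I/2

Final answer: 3/2 + I/2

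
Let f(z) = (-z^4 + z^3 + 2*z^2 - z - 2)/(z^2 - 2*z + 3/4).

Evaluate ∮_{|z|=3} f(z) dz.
By the residue theorem, ∮_C f(z) dz = 2πi · (sum of the residues of f at the poles inside |z| = 3).

The denominator factors as (z - 3/2)*(z - 1/2), so the singularities of f are simple poles at z = 3/2, z = 1/2.
  |3/2|² = 9/4 < 9 = 3², so this pole is inside the contour.
  |1/2|² = 1/4 < 9 = 3², so this pole is inside the contour.

With P(z) = -z^4 + z^3 + 2*z^2 - z - 2 and Q(z) = z^2 - 2*z + 3/4, each pole is simple, so Res(f, z₀) = P(z₀)/Q'(z₀) with Q'(z) = 2*z - 2.
  Res(f, 3/2) = P(3/2)/Q'(3/2) = (-11/16)/(1) = -11/16
  Res(f, 1/2) = P(1/2)/Q'(1/2) = (-31/16)/(-1) = 31/16

Sum of residues inside C: 5/4
∮_C f(z) dz = 2πi · (5/4) = 5*I*pi/2

Final answer: 5*I*pi/2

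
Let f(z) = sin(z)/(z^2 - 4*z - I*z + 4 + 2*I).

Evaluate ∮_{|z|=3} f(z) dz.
By the residue theorem, ∮_C f(z) dz = 2πi · (sum of the residues of f at the poles inside |z| = 3).

The denominator factors as (z - 2)*(z - 2 - I), so the singularities of f are simple poles at z = 2, z = 2 + I.
  |2|² = 4 < 9 = 3², so this pole is inside the contour.
  |2 + I|² = 5 < 9 = 3², so this pole is inside the contour.

With P(z) = sin(z) and Q(z) = z^2 - 4*z - I*z + 4 + 2*I, each pole is simple, so Res(f, z₀) = P(z₀)/Q'(z₀) with Q'(z) = 2*z - 4 - I.
  Res(f, 2) = P(2)/Q'(2) = (sin(2))/(-I) = I*sin(2)
  Res(f, 2 + I) = P(2 + I)/Q'(2 + I) = (sin(2 + I))/(I) = -I*sin(2 + I)

Sum of residues inside C: -I*sin(2 + I) + I*sin(2)
∮_C f(z) dz = 2πi · (-I*sin(2 + I) + I*sin(2)) = -2*pi*sin(2) + 2*pi*sin(2 + I)

Final answer: -2*pi*sin(2) + 2*pi*sin(2 + I)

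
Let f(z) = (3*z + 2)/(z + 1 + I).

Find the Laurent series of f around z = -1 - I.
Put w = z - (-1 - I), i.e. z = w - 1 - I. The denominator is w, so it suffices to rewrite the numerator in powers of w.

P(z) = 3*z + 2
P(w - 1 - I) = -1 - 3*I + 3*w

Dividing each term by w:
  f = (-1 - 3*I)/w + 3

Substituting back w = z + 1 + I:
  f(z) = (-1 - 3*I)/(z + 1 + I) + 3

The series is finite because the numerator is a polynomial; the negative powers form the principal part, and the coefficient of 1/(z + 1 + I) gives Res(f, -1 - I) = -1 - 3*I.

Final answer: (-1 - 3*I)/(z + 1 + I) + 3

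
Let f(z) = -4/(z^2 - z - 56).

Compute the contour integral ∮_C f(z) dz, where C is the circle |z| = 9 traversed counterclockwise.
By the residue theorem, ∮_C f(z) dz = 2πi · (sum of the residues of f at the poles inside |z| = 9).

The denominator factors as (z + 7)*(z - 8), so the singularities of f are simple poles at z = -7, z = 8.
  |-7|² = 49 < 81 = 9², so this pole is inside the contour.
  |8|² = 64 < 81 = 9², so this pole is inside the contour.

With P(z) = -4 and Q(z) = z^2 - z - 56, each pole is simple, so Res(f, z₀) = P(z₀)/Q'(z₀) with Q'(z) = 2*z - 1.
  Res(f, -7) = P(-7)/Q'(-7) = (-4)/(-15) = 4/15
  Res(f, 8) = P(8)/Q'(8) = (-4)/(15) = -4/15

Sum of residues inside C: 0
∮_C f(z) dz = 2πi · (0) = 0

Final answer: 0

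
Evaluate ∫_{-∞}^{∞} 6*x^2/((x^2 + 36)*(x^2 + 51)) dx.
Let f(z) = 6*z^2/((z^2 + 36)*(z^2 + 51)). The denominator has no real zeros and deg Q - deg P = 2 ≥ 2, so the integral of f over the upper semicircle |z| = R tends to 0 as R → ∞. Closing the contour in the upper half-plane,
  ∫_{-∞}^{∞} f(x) dx = 2πi · Σ Res(f, z_k)  over the poles with Im z_k > 0.

Zeros of the denominator: z^2 + 36 = 0 gives z = ±6*I; z^2 + 51 = 0 gives z = ±sqrt(51)*I.
Upper half-plane: z = 6*I, z = sqrt(51)*I (simple).

Each pole is a simple zero of Q(z) = z^4 + 87*z^2 + 1836, so Res(f, z₀) = P(z₀)/Q'(z₀) with P(z) = 6*z^2, Q'(z) = 4*z^3 + 174*z:
  Res(f, 6*I) = (-216)/(180*I) = 6*I/5
  Res(f, sqrt(51)*I) = (-306)/(-30*sqrt(51)*I) = -sqrt(51)*I/5

Sum of residues: I*(6 - sqrt(51))/5
∫_{-∞}^{∞} f(x) dx = 2πi · (I*(6 - sqrt(51))/5) = 2*pi*(-6 + sqrt(51))/5

Final answer: 2*pi*(-6 + sqrt(51))/5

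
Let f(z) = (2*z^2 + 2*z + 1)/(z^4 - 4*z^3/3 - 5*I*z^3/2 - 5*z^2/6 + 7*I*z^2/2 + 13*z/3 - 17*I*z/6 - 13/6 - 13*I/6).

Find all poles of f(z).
The singularities of f are the zeros of the denominator. Factoring,
  z^4 - 4*z^3/3 - 5*I*z^3/2 - 5*z^2/6 + 7*I*z^2/2 + 13*z/3 - 17*I*z/6 - 13/6 - 13*I/6 = (z - 1 - 3*I/2)*(z - I)*(z - 1 + I)*(z + 2/3 - I)
so the candidates are z = 1 + 3*I/2, z = I, z = 1 - I, z = -2/3 + I.

Check the numerator P(z) = 2*z^2 + 2*z + 1 at each one:
  P(1 + 3*I/2) = 1/2 + 9*I ≠ 0, so z = 1 + 3*I/2 is a (simple) pole.
  P(I) = -1 + 2*I ≠ 0, so z = I is a (simple) pole.
  P(1 - I) = 3 - 6*I ≠ 0, so z = 1 - I is a (simple) pole.
  P(-2/3 + I) = -13/9 - 2*I/3 ≠ 0, so z = -2/3 + I is a (simple) pole.

Poles of f: {-2/3 + I, I, 1 - I, 1 + 3*I/2}

Final answer: {-2/3 + I, I, 1 - I, 1 + 3*I/2}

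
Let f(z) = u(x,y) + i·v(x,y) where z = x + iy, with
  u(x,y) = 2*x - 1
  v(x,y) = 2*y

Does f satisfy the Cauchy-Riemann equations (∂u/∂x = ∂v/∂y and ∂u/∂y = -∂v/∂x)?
∂u/∂x = 2
∂v/∂y = 2
∂u/∂y = 0
∂v/∂x = 0
∂u/∂x = ∂v/∂y and ∂u/∂y = -∂v/∂x hold identically; f is analytic.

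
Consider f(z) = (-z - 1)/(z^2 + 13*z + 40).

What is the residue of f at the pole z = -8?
-7/3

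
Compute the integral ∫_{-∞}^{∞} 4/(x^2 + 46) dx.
2*sqrt(46)*pi/23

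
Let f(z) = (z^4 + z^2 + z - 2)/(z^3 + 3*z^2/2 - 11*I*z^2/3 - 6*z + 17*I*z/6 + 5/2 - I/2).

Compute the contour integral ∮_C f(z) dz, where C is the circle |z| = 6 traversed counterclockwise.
By the residue theorem, ∮_C f(z) dz = 2πi · (sum of the residues of f at the poles inside |z| = 6).

The denominator factors as (z - 1 - 2*I/3)*(z + 3 - 3*I)*(z - 1/2), so the singularities of f are simple poles at z = 1 + 2*I/3, z = -3 + 3*I, z = 1/2.
  |1 + 2*I/3|² = 13/9 < 36 = 6², so this pole is inside the contour.
  |-3 + 3*I|² = 18 < 36 = 6², so this pole is inside the contour.
  |1/2|² = 1/4 < 36 = 6², so this pole is inside the contour.

With P(z) = z^4 + z^2 + z - 2 and Q(z) = z^3 + 3*z^2/2 - 11*I*z^2/3 - 6*z + 17*I*z/6 + 5/2 - I/2, each pole is simple, so Res(f, z₀) = P(z₀)/Q'(z₀) with Q'(z) = 3*z^2 + 3*z - 22*I*z/3 - 6 + 17*I/6.
  Res(f, 1 + 2*I/3) = P(1 + 2*I/3)/Q'(1 + 2*I/3) = (-155/81 + 94*I/27)/(32/9 + 3*I/2) = -4612/43425 + 14822*I/14475
  Res(f, -3 + 3*I) = P(-3 + 3*I)/Q'(-3 + 3*I) = (-329 - 15*I)/(7 - 121*I/6) = -72018/16405 - 242634*I/16405
  Res(f, 1/2) = P(1/2)/Q'(1/2) = (-19/16)/(-15/4 - 5*I/6) = 513/1700 - 57*I/850

Sum of residues inside C: -151/36 - 83*I/6
∮_C f(z) dz = 2πi · (-151/36 - 83*I/6) = pi*(83/3 - 151*I/18)

Final answer: pi*(83/3 - 151*I/18)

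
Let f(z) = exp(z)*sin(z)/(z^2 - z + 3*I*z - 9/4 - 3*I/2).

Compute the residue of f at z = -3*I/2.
I*exp(-3*I/2)*sinh(3/2)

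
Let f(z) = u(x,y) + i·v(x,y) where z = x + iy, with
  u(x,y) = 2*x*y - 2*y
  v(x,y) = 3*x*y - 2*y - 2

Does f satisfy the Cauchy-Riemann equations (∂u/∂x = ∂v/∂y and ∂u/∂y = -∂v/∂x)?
∂u/∂x = 2*y
∂v/∂y = 3*x - 2
∂u/∂y = 2*x - 2
∂v/∂x = 3*y
∂u/∂x ≠ ∂v/∂y and ∂u/∂y ≠ -∂v/∂x; the Cauchy-Riemann equations are not satisfied, so f is not analytic.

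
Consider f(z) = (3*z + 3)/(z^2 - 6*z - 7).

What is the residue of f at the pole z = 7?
Write f(z) = P(z)/Q(z) with P(z) = 3*z + 3 and Q(z) = z^2 - 6*z - 7.
The denominator factors as Q(z) = (z - 7)*(z + 1), so z = 7 is a simple zero of Q and P is analytic there; z = 7 is therefore a simple pole and
  Res(f, z₀) = P(z₀)/Q'(z₀).

Q'(z) = 2*z - 6, so Q'(7) = 8.
P(7) = 24.

Res(f, 7) = (24)/(8) = 3

Final answer: 3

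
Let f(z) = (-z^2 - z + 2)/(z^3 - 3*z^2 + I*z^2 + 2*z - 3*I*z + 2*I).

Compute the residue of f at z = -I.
Write f(z) = P(z)/Q(z) with P(z) = -z^2 - z + 2 and Q(z) = z^3 - 3*z^2 + I*z^2 + 2*z - 3*I*z + 2*I.
The denominator factors as Q(z) = (z + I)*(z - 2)*(z - 1), so z = -I is a simple zero of Q and P is analytic there; z = -I is therefore a simple pole and
  Res(f, z₀) = P(z₀)/Q'(z₀).

Q'(z) = 3*z^2 - 6*z + 2*I*z + 2 - 3*I, so Q'(-I) = 1 + 3*I.
P(-I) = 3 + I.

Res(f, -I) = (3 + I)/(1 + 3*I) = 3/5 - 4*I/5

Final answer: 3/5 - 4*I/5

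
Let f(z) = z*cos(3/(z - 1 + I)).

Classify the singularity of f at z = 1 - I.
essential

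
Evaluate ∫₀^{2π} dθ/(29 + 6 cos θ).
Let J = ∫₀^{2π} dθ/(29 + 6 cos θ).
Put z = e^{iθ}: then cos θ = (z + 1/z)/2, dθ = dz/(iz), and z runs once counterclockwise around |z| = 1:
  J = ∮_{|z|=1} 1/(29 + 6*(z + 1/z)/2) · dz/(iz) = (2/i) ∮_{|z|=1} dz/(6*z^2 + 58*z + 6).
The roots of 6*z^2 + 58*z + 6 are z = (-29 ± sqrt(29^2 - 6^2))/6, with sqrt(805) = sqrt(805); their product is 1, so only z₊ = -29/6 + sqrt(805)/6 lies inside the unit circle (z₋ = -29/6 - sqrt(805)/6 lies outside).
z₊ is a simple zero of q(z) = 6*z^2 + 58*z + 6, so Res(1/q, z₊) = 1/q'(z₊) with q'(z) = 12*z + 58; and q'(z₊) = 6*(z₊ - z₋) = 2*sqrt(805).
Therefore J = (2/i) · 2πi · 1/(2*sqrt(805)) = 2*pi/(sqrt(805)) = 2*sqrt(805)*pi/805

Final answer: 2*sqrt(805)*pi/805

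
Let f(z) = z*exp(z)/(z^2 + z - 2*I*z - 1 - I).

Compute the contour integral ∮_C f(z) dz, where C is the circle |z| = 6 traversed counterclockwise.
By the residue theorem, ∮_C f(z) dz = 2πi · (sum of the residues of f at the poles inside |z| = 6).

The denominator factors as (z - I)*(z + 1 - I), so the singularities of f are simple poles at z = I, z = -1 + I.
  |I|² = 1 < 36 = 6², so this pole is inside the contour.
  |-1 + I|² = 2 < 36 = 6², so this pole is inside the contour.

With P(z) = z*exp(z) and Q(z) = z^2 + z - 2*I*z - 1 - I, each pole is simple, so Res(f, z₀) = P(z₀)/Q'(z₀) with Q'(z) = 2*z + 1 - 2*I.
  Res(f, I) = P(I)/Q'(I) = (I*exp(I))/(1) = I*exp(I)
  Res(f, -1 + I) = P(-1 + I)/Q'(-1 + I) = ((-1 + I)*exp(-1 + I))/(-1) = (1 - I)*exp(-1 + I)

Sum of residues inside C: (1 - I)*exp(-1 + I) + I*exp(I)
∮_C f(z) dz = 2πi · ((1 - I)*exp(-1 + I) + I*exp(I)) = -2*pi*exp(I) + pi*(2 + 2*I)*exp(-1 + I)

Final answer: -2*pi*exp(I) + pi*(2 + 2*I)*exp(-1 + I)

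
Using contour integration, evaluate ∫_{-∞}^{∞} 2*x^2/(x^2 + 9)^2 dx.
Let f(z) = 2*z^2/(z^2 + 9)^2. The denominator has no real zeros and deg Q - deg P = 2 ≥ 2, so the integral of f over the upper semicircle |z| = R tends to 0 as R → ∞. Closing the contour in the upper half-plane,
  ∫_{-∞}^{∞} f(x) dx = 2πi · Σ Res(f, z_k)  over the poles with Im z_k > 0.

Zeros of the denominator: z^2 + 9 = 0 gives z = ±3*I.
Upper half-plane: z = 3*I (a pole of order 2).

Write f(z) = g(z)/(z - 3*I)^2 with g(z) = 2*z^2/(z + 3*I)^2. For a double pole, Res(f, z₀) = g'(z₀):
  g'(z) = 12*I*z/(z + 3*I)^3
  Res(f, 3*I) = g'(3*I) = -I/6

∫_{-∞}^{∞} f(x) dx = 2πi · (-I/6) = pi/3

Final answer: pi/3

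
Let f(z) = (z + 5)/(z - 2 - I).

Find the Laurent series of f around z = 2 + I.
Put w = z - (2 + I), i.e. z = w + 2 + I. The denominator is w, so it suffices to rewrite the numerator in powers of w.

P(z) = z + 5
P(w + 2 + I) = 7 + I + w

Dividing each term by w:
  f = (7 + I)/w + 1

Substituting back w = z - 2 - I:
  f(z) = (7 + I)/(z - 2 - I) + 1

The series is finite because the numerator is a polynomial; the negative powers form the principal part, and the coefficient of 1/(z - 2 - I) gives Res(f, 2 + I) = 7 + I.

Final answer: (7 + I)/(z - 2 - I) + 1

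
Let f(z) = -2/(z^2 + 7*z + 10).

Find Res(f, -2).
Write f(z) = P(z)/Q(z) with P(z) = -2 and Q(z) = z^2 + 7*z + 10.
The denominator factors as Q(z) = (z + 2)*(z + 5), so z = -2 is a simple zero of Q and P is analytic there; z = -2 is therefore a simple pole and
  Res(f, z₀) = P(z₀)/Q'(z₀).

Q'(z) = 2*z + 7, so Q'(-2) = 3.
P(-2) = -2.

Res(f, -2) = (-2)/(3) = -2/3

Final answer: -2/3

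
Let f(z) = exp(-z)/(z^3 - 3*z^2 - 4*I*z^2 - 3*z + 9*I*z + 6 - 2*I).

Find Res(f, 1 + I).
Write f(z) = P(z)/Q(z) with P(z) = exp(-z) and Q(z) = z^3 - 3*z^2 - 4*I*z^2 - 3*z + 9*I*z + 6 - 2*I.
The denominator factors as Q(z) = (z - 2*I)*(z - 1 - I)*(z - 2 - I), so z = 1 + I is a simple zero of Q and P is analytic there; z = 1 + I is therefore a simple pole and
  Res(f, z₀) = P(z₀)/Q'(z₀).

Q'(z) = 3*z^2 - 6*z - 8*I*z - 3 + 9*I, so Q'(1 + I) = -1 + I.
P(1 + I) = exp(-1 - I).

Res(f, 1 + I) = (exp(-1 - I))/(-1 + I) = (-1/2 - I/2)*exp(-1 - I)

Final answer: (-1/2 - I/2)*exp(-1 - I)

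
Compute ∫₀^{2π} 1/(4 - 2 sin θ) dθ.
Call the integral J. The integrand is 2π-periodic and we integrate over a full period, so shifting θ does not change the value (θ → θ + π/2 turns sin θ into cos θ; θ → θ + π flips the sign of the trig term). Hence
  J = ∫₀^{2π} dθ/(4 + 2 cos θ).
Put z = e^{iθ}: then cos θ = (z + 1/z)/2, dθ = dz/(iz), and z runs once counterclockwise around |z| = 1:
  J = ∮_{|z|=1} 1/(4 + 2*(z + 1/z)/2) · dz/(iz) = (2/i) ∮_{|z|=1} dz/(2*z^2 + 8*z + 2).
The roots of 2*z^2 + 8*z + 2 are z = (-4 ± sqrt(4^2 - 2^2))/2, with sqrt(12) = 2*sqrt(3); their product is 1, so only z₊ = -2 + sqrt(3) lies inside the unit circle (z₋ = -2 - sqrt(3) lies outside).
z₊ is a simple zero of q(z) = 2*z^2 + 8*z + 2, so Res(1/q, z₊) = 1/q'(z₊) with q'(z) = 4*z + 8; and q'(z₊) = 2*(z₊ - z₋) = 4*sqrt(3).
Therefore J = (2/i) · 2πi · 1/(4*sqrt(3)) = 2*pi/(2*sqrt(3)) = sqrt(3)*pi/3

Final answer: sqrt(3)*pi/3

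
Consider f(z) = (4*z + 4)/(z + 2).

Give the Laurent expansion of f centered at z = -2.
Put w = z - (-2), i.e. z = w - 2. The denominator is w, so it suffices to rewrite the numerator in powers of w.

P(z) = 4*z + 4
P(w - 2) = -4 + 4*w

Dividing each term by w:
  f = -4/w + 4

Substituting back w = z + 2:
  f(z) = -4/(z + 2) + 4

The series is finite because the numerator is a polynomial; the negative powers form the principal part, and the coefficient of 1/(z + 2) gives Res(f, -2) = -4.

Final answer: -4/(z + 2) + 4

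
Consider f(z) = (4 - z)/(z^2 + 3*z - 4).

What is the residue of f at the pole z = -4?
Write f(z) = P(z)/Q(z) with P(z) = 4 - z and Q(z) = z^2 + 3*z - 4.
The denominator factors as Q(z) = (z + 4)*(z - 1), so z = -4 is a simple zero of Q and P is analytic there; z = -4 is therefore a simple pole and
  Res(f, z₀) = P(z₀)/Q'(z₀).

Q'(z) = 2*z + 3, so Q'(-4) = -5.
P(-4) = 8.

Res(f, -4) = (8)/(-5) = -8/5

Final answer: -8/5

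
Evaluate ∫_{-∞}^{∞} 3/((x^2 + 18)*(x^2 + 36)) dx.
Let f(z) = 3/((z^2 + 18)*(z^2 + 36)). The denominator has no real zeros and deg Q - deg P = 4 ≥ 2, so the integral of f over the upper semicircle |z| = R tends to 0 as R → ∞. Closing the contour in the upper half-plane,
  ∫_{-∞}^{∞} f(x) dx = 2πi · Σ Res(f, z_k)  over the poles with Im z_k > 0.

Zeros of the denominator: z^2 + 36 = 0 gives z = ±6*I; z^2 + 18 = 0 gives z = ±3*sqrt(2)*I.
Upper half-plane: z = 6*I, z = 3*sqrt(2)*I (simple).

Each pole is a simple zero of Q(z) = z^4 + 54*z^2 + 648, so Res(f, z₀) = P(z₀)/Q'(z₀) with P(z) = 3, Q'(z) = 4*z^3 + 108*z:
  Res(f, 6*I) = (3)/(-216*I) = I/72
  Res(f, 3*sqrt(2)*I) = (3)/(108*sqrt(2)*I) = -sqrt(2)*I/72

Sum of residues: I*(1 - sqrt(2))/72
∫_{-∞}^{∞} f(x) dx = 2πi · (I*(1 - sqrt(2))/72) = pi*(-1 + sqrt(2))/36

Final answer: pi*(-1 + sqrt(2))/36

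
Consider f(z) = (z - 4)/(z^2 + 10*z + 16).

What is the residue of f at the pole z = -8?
Write f(z) = P(z)/Q(z) with P(z) = z - 4 and Q(z) = z^2 + 10*z + 16.
The denominator factors as Q(z) = (z + 8)*(z + 2), so z = -8 is a simple zero of Q and P is analytic there; z = -8 is therefore a simple pole and
  Res(f, z₀) = P(z₀)/Q'(z₀).

Q'(z) = 2*z + 10, so Q'(-8) = -6.
P(-8) = -12.

Res(f, -8) = (-12)/(-6) = 2

Final answer: 2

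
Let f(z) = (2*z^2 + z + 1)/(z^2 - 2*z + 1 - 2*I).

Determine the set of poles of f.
The singularities of f are the zeros of the denominator. Factoring,
  z^2 - 2*z + 1 - 2*I = (z - 2 - I)*(z + I)
so the candidates are z = 2 + I, z = -I.

Check the numerator P(z) = 2*z^2 + z + 1 at each one:
  P(2 + I) = 9 + 9*I ≠ 0, so z = 2 + I is a (simple) pole.
  P(-I) = -1 - I ≠ 0, so z = -I is a (simple) pole.

Poles of f: {-I, 2 + I}

Final answer: {-I, 2 + I}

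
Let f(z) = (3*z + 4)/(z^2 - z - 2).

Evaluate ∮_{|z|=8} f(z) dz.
By the residue theorem, ∮_C f(z) dz = 2πi · (sum of the residues of f at the poles inside |z| = 8).

The denominator factors as (z - 2)*(z + 1), so the singularities of f are simple poles at z = 2, z = -1.
  |2|² = 4 < 64 = 8², so this pole is inside the contour.
  |-1|² = 1 < 64 = 8², so this pole is inside the contour.

With P(z) = 3*z + 4 and Q(z) = z^2 - z - 2, each pole is simple, so Res(f, z₀) = P(z₀)/Q'(z₀) with Q'(z) = 2*z - 1.
  Res(f, 2) = P(2)/Q'(2) = (10)/(3) = 10/3
  Res(f, -1) = P(-1)/Q'(-1) = (1)/(-3) = -1/3

Sum of residues inside C: 3
∮_C f(z) dz = 2πi · (3) = 6*I*pi

Final answer: 6*I*pi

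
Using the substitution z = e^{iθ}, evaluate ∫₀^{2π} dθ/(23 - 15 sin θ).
sqrt(19)*pi/38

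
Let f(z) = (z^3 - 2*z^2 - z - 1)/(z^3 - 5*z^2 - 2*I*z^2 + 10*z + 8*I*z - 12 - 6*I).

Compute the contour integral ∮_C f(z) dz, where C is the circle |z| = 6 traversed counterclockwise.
pi*(-4 + 6*I)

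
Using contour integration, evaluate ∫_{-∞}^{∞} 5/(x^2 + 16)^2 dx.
5*pi/128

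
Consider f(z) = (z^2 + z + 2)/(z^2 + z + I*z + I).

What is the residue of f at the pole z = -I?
Write f(z) = P(z)/Q(z) with P(z) = z^2 + z + 2 and Q(z) = z^2 + z + I*z + I.
The denominator factors as Q(z) = (z + I)*(z + 1), so z = -I is a simple zero of Q and P is analytic there; z = -I is therefore a simple pole and
  Res(f, z₀) = P(z₀)/Q'(z₀).

Q'(z) = 2*z + 1 + I, so Q'(-I) = 1 - I.
P(-I) = 1 - I.

Res(f, -I) = (1 - I)/(1 - I) = 1

Final answer: 1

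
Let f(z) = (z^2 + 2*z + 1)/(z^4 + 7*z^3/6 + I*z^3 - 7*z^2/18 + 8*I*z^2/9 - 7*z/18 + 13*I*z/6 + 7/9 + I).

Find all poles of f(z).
{-3/2 - I, -2/3 + I/3, 2*I/3, 1 - I}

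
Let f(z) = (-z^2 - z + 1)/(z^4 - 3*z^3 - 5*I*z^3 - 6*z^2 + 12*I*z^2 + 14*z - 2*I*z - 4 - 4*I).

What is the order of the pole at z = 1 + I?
Factor the denominator:
  z^4 - 3*z^3 - 5*I*z^3 - 6*z^2 + 12*I*z^2 + 14*z - 2*I*z - 4 - 4*I = (z - 1 - I)^3*(z - 2*I)

The numerator P(z) = -z^2 - z + 1 has P(1 + I) = -3*I ≠ 0, so no factor of (z - 1 - I) cancels.
Near z = 1 + I we can therefore write f(z) = g(z)/(z - 1 - I)^3 with g analytic at 1 + I and g(1 + I) ≠ 0 (g is the numerator divided by the remaining denominator factors).

Hence z = 1 + I is a pole of order 3.

Final answer: 3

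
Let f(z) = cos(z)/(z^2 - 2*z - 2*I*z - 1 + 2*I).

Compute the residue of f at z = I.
Write f(z) = P(z)/Q(z) with P(z) = cos(z) and Q(z) = z^2 - 2*z - 2*I*z - 1 + 2*I.
The denominator factors as Q(z) = (z - 2 - I)*(z - I), so z = I is a simple zero of Q and P is analytic there; z = I is therefore a simple pole and
  Res(f, z₀) = P(z₀)/Q'(z₀).

Q'(z) = 2*z - 2 - 2*I, so Q'(I) = -2.
P(I) = cosh(1).

Res(f, I) = (cosh(1))/(-2) = -cosh(1)/2

Final answer: -cosh(1)/2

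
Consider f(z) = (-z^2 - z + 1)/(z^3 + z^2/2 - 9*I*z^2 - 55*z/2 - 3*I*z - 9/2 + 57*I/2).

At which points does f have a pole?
The singularities of f are the zeros of the denominator. Factoring,
  z^3 + z^2/2 - 9*I*z^2 - 55*z/2 - 3*I*z - 9/2 + 57*I/2 = (z - 1/2 - 3*I)*(z - 3*I)*(z + 1 - 3*I)
so the candidates are z = 1/2 + 3*I, z = 3*I, z = -1 + 3*I.

Check the numerator P(z) = -z^2 - z + 1 at each one:
  P(1/2 + 3*I) = 37/4 - 6*I ≠ 0, so z = 1/2 + 3*I is a (simple) pole.
  P(3*I) = 10 - 3*I ≠ 0, so z = 3*I is a (simple) pole.
  P(-1 + 3*I) = 10 + 3*I ≠ 0, so z = -1 + 3*I is a (simple) pole.

Poles of f: {-1 + 3*I, 3*I, 1/2 + 3*I}

Final answer: {-1 + 3*I, 3*I, 1/2 + 3*I}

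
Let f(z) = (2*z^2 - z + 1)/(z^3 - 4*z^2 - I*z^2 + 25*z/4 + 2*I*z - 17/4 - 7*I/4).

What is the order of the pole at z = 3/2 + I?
Factor the denominator:
  z^3 - 4*z^2 - I*z^2 + 25*z/4 + 2*I*z - 17/4 - 7*I/4 = (z - 3/2 - I)^2*(z - 1 + I)

The numerator P(z) = 2*z^2 - z + 1 has P(3/2 + I) = 2 + 5*I ≠ 0, so no factor of (z - 3/2 - I) cancels.
Near z = 3/2 + I we can therefore write f(z) = g(z)/(z - 3/2 - I)^2 with g analytic at 3/2 + I and g(3/2 + I) ≠ 0 (g is the numerator divided by the remaining denominator factors).

Hence z = 3/2 + I is a pole of order 2.

Final answer: 2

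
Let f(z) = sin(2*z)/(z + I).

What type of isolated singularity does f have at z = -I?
Write f(z) = g(z)/(z + I) with g(z) = sin(2*z).
g is entire and g(-I) = -I*sinh(2) ≠ 0, so no factor of (z + I) cancels: the Laurent expansion of f about z = -I starts at the power -1, i.e. lim_{z→z₀} (z - z₀) f(z) = -I*sinh(2) is finite and nonzero.
So z = -I is a pole of order 1.

Final answer: pole of order 1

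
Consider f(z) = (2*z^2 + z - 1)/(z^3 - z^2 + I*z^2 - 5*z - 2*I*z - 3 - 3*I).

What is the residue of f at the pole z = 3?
Write f(z) = P(z)/Q(z) with P(z) = 2*z^2 + z - 1 and Q(z) = z^3 - z^2 + I*z^2 - 5*z - 2*I*z - 3 - 3*I.
The denominator factors as Q(z) = (z + 1)*(z - 3)*(z + 1 + I), so z = 3 is a simple zero of Q and P is analytic there; z = 3 is therefore a simple pole and
  Res(f, z₀) = P(z₀)/Q'(z₀).

Q'(z) = 3*z^2 - 2*z + 2*I*z - 5 - 2*I, so Q'(3) = 16 + 4*I.
P(3) = 20.

Res(f, 3) = (20)/(16 + 4*I) = 20/17 - 5*I/17

Final answer: 20/17 - 5*I/17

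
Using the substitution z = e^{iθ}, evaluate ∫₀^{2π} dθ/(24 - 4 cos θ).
Call the integral J. The integrand is 2π-periodic and we integrate over a full period, so shifting θ does not change the value (θ → θ + π flips the sign of the trig term). Hence
  J = ∫₀^{2π} dθ/(24 + 4 cos θ).
Put z = e^{iθ}: then cos θ = (z + 1/z)/2, dθ = dz/(iz), and z runs once counterclockwise around |z| = 1:
  J = ∮_{|z|=1} 1/(24 + 4*(z + 1/z)/2) · dz/(iz) = (2/i) ∮_{|z|=1} dz/(4*z^2 + 48*z + 4).
The roots of 4*z^2 + 48*z + 4 are z = (-24 ± sqrt(24^2 - 4^2))/4, with sqrt(560) = 4*sqrt(35); their product is 1, so only z₊ = -6 + sqrt(35) lies inside the unit circle (z₋ = -6 - sqrt(35) lies outside).
z₊ is a simple zero of q(z) = 4*z^2 + 48*z + 4, so Res(1/q, z₊) = 1/q'(z₊) with q'(z) = 8*z + 48; and q'(z₊) = 4*(z₊ - z₋) = 8*sqrt(35).
Therefore J = (2/i) · 2πi · 1/(8*sqrt(35)) = 2*pi/(4*sqrt(35)) = sqrt(35)*pi/70

Final answer: sqrt(35)*pi/70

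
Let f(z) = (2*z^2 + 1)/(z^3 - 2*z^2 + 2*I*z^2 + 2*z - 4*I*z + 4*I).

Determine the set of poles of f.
The singularities of f are the zeros of the denominator. Factoring,
  z^3 - 2*z^2 + 2*I*z^2 + 2*z - 4*I*z + 4*I = (z - 1 - I)*(z + 2*I)*(z - 1 + I)
so the candidates are z = 1 + I, z = -2*I, z = 1 - I.

Check the numerator P(z) = 2*z^2 + 1 at each one:
  P(1 + I) = 1 + 4*I ≠ 0, so z = 1 + I is a (simple) pole.
  P(-2*I) = -7 ≠ 0, so z = -2*I is a (simple) pole.
  P(1 - I) = 1 - 4*I ≠ 0, so z = 1 - I is a (simple) pole.

Poles of f: {-2*I, 1 - I, 1 + I}

Final answer: {-2*I, 1 - I, 1 + I}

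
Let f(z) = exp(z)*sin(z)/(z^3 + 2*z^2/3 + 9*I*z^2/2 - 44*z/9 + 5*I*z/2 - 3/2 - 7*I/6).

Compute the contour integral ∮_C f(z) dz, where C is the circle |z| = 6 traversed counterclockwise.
By the residue theorem, ∮_C f(z) dz = 2πi · (sum of the residues of f at the poles inside |z| = 6).

The denominator factors as (z + 1/3 + I)*(z + 3*I)*(z + 1/3 + I/2), so the singularities of f are simple poles at z = -1/3 - I, z = -3*I, z = -1/3 - I/2.
  |-1/3 - I|² = 10/9 < 36 = 6², so this pole is inside the contour.
  |-3*I|² = 9 < 36 = 6², so this pole is inside the contour.
  |-1/3 - I/2|² = 13/36 < 36 = 6², so this pole is inside the contour.

With P(z) = exp(z)*sin(z) and Q(z) = z^3 + 2*z^2/3 + 9*I*z^2/2 - 44*z/9 + 5*I*z/2 - 3/2 - 7*I/6, each pole is simple, so Res(f, z₀) = P(z₀)/Q'(z₀) with Q'(z) = 3*z^2 + 4*z/3 + 9*I*z - 44/9 + 5*I/2.
  Res(f, -1/3 - I) = P(-1/3 - I)/Q'(-1/3 - I) = (-exp(-1/3 - I)*sin(1/3 + I))/(1 + I/6) = (-36/37 + 6*I/37)*exp(-1/3 - I)*sin(1/3 + I)
  Res(f, -3*I) = P(-3*I)/Q'(-3*I) = (-I*exp(-3*I)*sinh(3))/(-44/9 - 3*I/2) = (486/8473 + 1584*I/8473)*exp(-3*I)*sinh(3)
  Res(f, -1/3 - I/2) = P(-1/3 - I/2)/Q'(-1/3 - I/2) = (-exp(-1/3 - I/2)*sin(1/3 + I/2))/(-5/4 - I/6) = (180/229 - 24*I/229)*exp(-1/3 - I/2)*sin(1/3 + I/2)

Sum of residues inside C: (486/8473 + 1584*I/8473)*exp(-3*I)*sinh(3) + (-36/37 + 6*I/37)*exp(-1/3 - I)*sin(1/3 + I) + (180/229 - 24*I/229)*exp(-1/3 - I/2)*sin(1/3 + I/2)
∮_C f(z) dz = 2πi · ((486/8473 + 1584*I/8473)*exp(-3*I)*sinh(3) + (-36/37 + 6*I/37)*exp(-1/3 - I)*sin(1/3 + I) + (180/229 - 24*I/229)*exp(-1/3 - I/2)*sin(1/3 + I/2)) = pi*(-12/37 - 72*I/37)*exp(-1/3 - I)*sin(1/3 + I) + pi*(-3168/8473 + 972*I/8473)*exp(-3*I)*sinh(3) + pi*(48/229 + 360*I/229)*exp(-1/3 - I/2)*sin(1/3 + I/2)

Final answer: pi*(-12/37 - 72*I/37)*exp(-1/3 - I)*sin(1/3 + I) + pi*(-3168/8473 + 972*I/8473)*exp(-3*I)*sinh(3) + pi*(48/229 + 360*I/229)*exp(-1/3 - I/2)*sin(1/3 + I/2)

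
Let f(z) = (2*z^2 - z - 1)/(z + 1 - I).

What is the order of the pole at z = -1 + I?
Factor the denominator:
  z + 1 - I = (z + 1 - I)

The numerator P(z) = 2*z^2 - z - 1 has P(-1 + I) = -5*I ≠ 0, so no factor of (z + 1 - I) cancels.
Near z = -1 + I we can therefore write f(z) = g(z)/(z + 1 - I) with g analytic at -1 + I and g(-1 + I) ≠ 0 (g is just the numerator).

Hence z = -1 + I is a pole of order 1.

Final answer: 1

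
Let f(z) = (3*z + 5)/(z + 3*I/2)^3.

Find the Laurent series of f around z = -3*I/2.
(5 - 9*I/2)/(z + 3*I/2)^3 + 3/(z + 3*I/2)^2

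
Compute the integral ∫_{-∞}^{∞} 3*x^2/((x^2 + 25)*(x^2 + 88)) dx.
Let f(z) = 3*z^2/((z^2 + 25)*(z^2 + 88)). The denominator has no real zeros and deg Q - deg P = 2 ≥ 2, so the integral of f over the upper semicircle |z| = R tends to 0 as R → ∞. Closing the contour in the upper half-plane,
  ∫_{-∞}^{∞} f(x) dx = 2πi · Σ Res(f, z_k)  over the poles with Im z_k > 0.

Zeros of the denominator: z^2 + 88 = 0 gives z = ±2*sqrt(22)*I; z^2 + 25 = 0 gives z = ±5*I.
Upper half-plane: z = 5*I, z = 2*sqrt(22)*I (simple).

Each pole is a simple zero of Q(z) = z^4 + 113*z^2 + 2200, so Res(f, z₀) = P(z₀)/Q'(z₀) with P(z) = 3*z^2, Q'(z) = 4*z^3 + 226*z:
  Res(f, 5*I) = (-75)/(630*I) = 5*I/42
  Res(f, 2*sqrt(22)*I) = (-264)/(-252*sqrt(22)*I) = -sqrt(22)*I/21

Sum of residues: I*(5 - 2*sqrt(22))/42
∫_{-∞}^{∞} f(x) dx = 2πi · (I*(5 - 2*sqrt(22))/42) = pi*(-5 + 2*sqrt(22))/21

Final answer: pi*(-5 + 2*sqrt(22))/21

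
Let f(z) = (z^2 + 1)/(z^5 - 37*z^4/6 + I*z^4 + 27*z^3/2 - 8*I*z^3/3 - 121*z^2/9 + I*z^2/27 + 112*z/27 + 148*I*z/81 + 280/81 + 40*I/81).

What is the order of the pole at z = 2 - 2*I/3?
Factor the denominator:
  z^5 - 37*z^4/6 + I*z^4 + 27*z^3/2 - 8*I*z^3/3 - 121*z^2/9 + I*z^2/27 + 112*z/27 + 148*I*z/81 + 280/81 + 40*I/81 = (z - 2 + 2*I/3)^3*(z + 1/3)*(z - 1/2 - I)

The numerator P(z) = z^2 + 1 has P(2 - 2*I/3) = 41/9 - 8*I/3 ≠ 0, so no factor of (z - 2 + 2*I/3) cancels.
Near z = 2 - 2*I/3 we can therefore write f(z) = g(z)/(z - 2 + 2*I/3)^3 with g analytic at 2 - 2*I/3 and g(2 - 2*I/3) ≠ 0 (g is the numerator divided by the remaining denominator factors).

Hence z = 2 - 2*I/3 is a pole of order 3.

Final answer: 3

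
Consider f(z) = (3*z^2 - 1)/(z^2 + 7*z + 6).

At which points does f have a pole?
The singularities of f are the zeros of the denominator. Factoring,
  z^2 + 7*z + 6 = (z + 1)*(z + 6)
so the candidates are z = -1, z = -6.

Check the numerator P(z) = 3*z^2 - 1 at each one:
  P(-1) = 2 ≠ 0, so z = -1 is a (simple) pole.
  P(-6) = 107 ≠ 0, so z = -6 is a (simple) pole.

Poles of f: {-6, -1}

Final answer: {-6, -1}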